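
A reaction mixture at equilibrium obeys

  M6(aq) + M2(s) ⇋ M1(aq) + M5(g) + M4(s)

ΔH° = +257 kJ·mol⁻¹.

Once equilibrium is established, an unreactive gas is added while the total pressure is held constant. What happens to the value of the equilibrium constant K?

The equilibrium constant depends only on temperature. This perturbation may move the position of equilibrium, but since T is unchanged, K itself is unchanged.

unchanged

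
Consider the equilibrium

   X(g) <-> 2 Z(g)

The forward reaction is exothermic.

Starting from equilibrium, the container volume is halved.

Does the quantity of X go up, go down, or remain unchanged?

increases

Gas moles: reactants 1, products 2 (Δn_gas = +1). Compression shifts the system toward the side with fewer moles of gas — to the left.
The net shift is to the left. X is a reactant, so its amount increases.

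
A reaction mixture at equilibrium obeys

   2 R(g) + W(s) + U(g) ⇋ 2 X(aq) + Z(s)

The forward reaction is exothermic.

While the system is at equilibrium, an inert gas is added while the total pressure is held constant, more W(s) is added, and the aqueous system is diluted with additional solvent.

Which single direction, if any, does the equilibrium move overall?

Adding inert gas at constant total pressure expands the volume and lowers every reacting partial pressure. With Δn_gas = 0 − 3 = -3, Q moves away from K toward the side with fewer gas moles, so the system shifts toward the side with more gas moles — to the left.
W is a pure solid; its activity is 1 regardless of amount, so Q is unaffected — no shift from this change.
Dilution lowers every aqueous concentration by the same factor. Δn_aq = 2 − 0 = +2, so the system shifts toward the side with more dissolved moles — to the right.
The individual effects push in opposite directions; without quantitative information the net direction cannot be determined.

cannot be determined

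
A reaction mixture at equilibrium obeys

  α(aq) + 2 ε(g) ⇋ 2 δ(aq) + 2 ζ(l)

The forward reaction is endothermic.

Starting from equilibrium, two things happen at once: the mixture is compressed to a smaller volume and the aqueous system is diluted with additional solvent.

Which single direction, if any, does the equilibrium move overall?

right

Gas moles: reactants 2, products 0 (Δn_gas = -2). Compression shifts the system toward the side with fewer moles of gas — to the right.
Dilution lowers every aqueous concentration by the same factor. Δn_aq = 2 − 1 = +1, so the system shifts toward the side with more dissolved moles — to the right.
All effects act in the same direction — net shift to the right.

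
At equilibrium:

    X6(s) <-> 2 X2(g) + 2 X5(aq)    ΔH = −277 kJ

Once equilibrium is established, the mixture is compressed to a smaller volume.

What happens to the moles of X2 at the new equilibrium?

Gas moles: reactants 0, products 2 (Δn_gas = +2). Compression shifts the system toward the side with fewer moles of gas — to the left.
The net shift is to the left. X2 is a product, so its amount decreases.

decreases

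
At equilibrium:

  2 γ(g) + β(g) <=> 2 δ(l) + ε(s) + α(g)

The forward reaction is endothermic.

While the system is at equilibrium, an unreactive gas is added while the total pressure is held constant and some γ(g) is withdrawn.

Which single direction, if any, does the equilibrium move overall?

left

Adding inert gas at constant total pressure expands the volume and lowers every reacting partial pressure. With Δn_gas = 1 − 3 = -2, Q moves away from K toward the side with fewer gas moles, so the system shifts toward the side with more gas moles — to the left.
Removing γ (g), a reactant, drives the reaction to the left.
All effects act in the same direction — net shift to the left.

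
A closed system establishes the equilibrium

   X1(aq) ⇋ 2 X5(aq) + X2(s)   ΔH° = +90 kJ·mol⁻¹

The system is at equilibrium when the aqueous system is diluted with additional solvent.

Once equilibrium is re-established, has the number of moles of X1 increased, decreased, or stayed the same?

Dilution lowers every aqueous concentration by the same factor. Δn_aq = 2 − 1 = +1, so the system shifts toward the side with more dissolved moles — to the right.
The net shift is to the right. X1 is a reactant, so its amount decreases.

decreases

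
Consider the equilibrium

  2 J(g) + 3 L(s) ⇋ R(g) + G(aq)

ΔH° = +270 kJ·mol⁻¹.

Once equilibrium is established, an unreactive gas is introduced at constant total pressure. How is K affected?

unchanged

The equilibrium constant depends only on temperature. This perturbation may move the position of equilibrium, but since T is unchanged, K itself is unchanged.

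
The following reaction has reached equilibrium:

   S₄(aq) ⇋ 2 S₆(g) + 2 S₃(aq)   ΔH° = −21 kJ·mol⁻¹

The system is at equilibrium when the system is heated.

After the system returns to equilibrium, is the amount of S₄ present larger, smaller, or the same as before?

increases

The forward reaction is exothermic. Raising T favours the endothermic direction — shift to the left.
The net shift is to the left. S₄ is a reactant, so its amount increases.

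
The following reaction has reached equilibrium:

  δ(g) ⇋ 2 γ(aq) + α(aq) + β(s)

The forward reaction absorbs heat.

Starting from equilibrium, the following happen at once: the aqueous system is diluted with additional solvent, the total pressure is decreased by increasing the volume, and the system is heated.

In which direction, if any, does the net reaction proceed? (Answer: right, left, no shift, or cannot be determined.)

cannot be determined

Dilution lowers every aqueous concentration by the same factor. Δn_aq = 3 − 0 = +3, so the system shifts toward the side with more dissolved moles — to the right.
Gas moles: reactants 1, products 0 (Δn_gas = -1). Expansion shifts the system toward the side with more moles of gas — to the left.
The forward reaction is endothermic. Raising T favours the endothermic direction — shift to the right.
The individual effects push in opposite directions; without quantitative information the net direction cannot be determined.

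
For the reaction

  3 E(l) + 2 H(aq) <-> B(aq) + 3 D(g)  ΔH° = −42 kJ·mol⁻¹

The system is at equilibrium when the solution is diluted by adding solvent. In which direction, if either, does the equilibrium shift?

Dilution lowers every aqueous concentration by the same factor. Δn_aq = 1 − 2 = -1, so the system shifts toward the side with more dissolved moles — to the left.

left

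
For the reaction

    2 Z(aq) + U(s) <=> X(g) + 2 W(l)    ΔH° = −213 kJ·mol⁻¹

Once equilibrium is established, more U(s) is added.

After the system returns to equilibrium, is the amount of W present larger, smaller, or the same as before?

U is a pure solid; its activity is 1 regardless of amount, so Q is unaffected — no shift from this change.
No net shift occurs, so the amount of W is unchanged.

unchanged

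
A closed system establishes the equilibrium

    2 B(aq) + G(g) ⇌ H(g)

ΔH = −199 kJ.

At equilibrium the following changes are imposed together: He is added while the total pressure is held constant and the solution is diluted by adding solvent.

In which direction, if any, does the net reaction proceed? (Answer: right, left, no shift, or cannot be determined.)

Adding inert gas at constant total pressure expands the volume, scaling every reacting partial pressure by the same factor. Δn_gas = 1 − 1 = 0, so Q is unchanged — no shift.
Dilution lowers every aqueous concentration by the same factor. Δn_aq = 0 − 2 = -2, so the system shifts toward the side with more dissolved moles — to the left.
Only the nonzero effect(s) matter; the net shift is to the left.

left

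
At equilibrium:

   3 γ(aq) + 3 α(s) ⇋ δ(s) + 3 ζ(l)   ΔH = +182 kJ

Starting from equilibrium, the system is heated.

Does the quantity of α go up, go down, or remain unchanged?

The forward reaction is endothermic. Raising T favours the endothermic direction — shift to the right.
The net shift is to the right. α is a reactant, so its amount decreases.

decreases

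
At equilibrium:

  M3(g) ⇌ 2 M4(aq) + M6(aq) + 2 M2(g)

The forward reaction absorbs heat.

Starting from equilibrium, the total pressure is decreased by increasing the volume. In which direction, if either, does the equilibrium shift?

Gas moles: reactants 1, products 2 (Δn_gas = +1). Expansion shifts the system toward the side with more moles of gas — to the right.

right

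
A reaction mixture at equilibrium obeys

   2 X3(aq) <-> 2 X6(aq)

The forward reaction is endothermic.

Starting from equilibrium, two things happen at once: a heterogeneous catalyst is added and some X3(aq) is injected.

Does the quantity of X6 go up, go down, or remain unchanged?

A catalyst speeds both forward and reverse rates equally; it changes neither Q nor K — no shift from this change.
Adding X3 (aq), a reactant, drives the reaction to the right.
The net shift is to the right. X6 is a product, so its amount increases.

increases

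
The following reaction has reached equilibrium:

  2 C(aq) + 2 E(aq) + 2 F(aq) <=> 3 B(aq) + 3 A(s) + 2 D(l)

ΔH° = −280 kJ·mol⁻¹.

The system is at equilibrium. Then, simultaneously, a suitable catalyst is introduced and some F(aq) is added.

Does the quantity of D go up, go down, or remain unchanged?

A catalyst speeds both forward and reverse rates equally; it changes neither Q nor K — no shift from this change.
Adding F (aq), a reactant, drives the reaction to the right.
The net shift is to the right. D is a product, so its amount increases.

increases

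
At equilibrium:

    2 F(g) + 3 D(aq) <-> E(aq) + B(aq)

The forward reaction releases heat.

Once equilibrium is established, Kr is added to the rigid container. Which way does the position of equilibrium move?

At constant volume, adding an inert gas leaves every reacting species' partial pressure unchanged, so Q is unchanged — no shift from this change.

no shift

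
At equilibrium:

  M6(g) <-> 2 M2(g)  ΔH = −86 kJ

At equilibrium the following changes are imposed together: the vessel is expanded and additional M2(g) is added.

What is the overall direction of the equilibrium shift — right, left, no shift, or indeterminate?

cannot be determined

Gas moles: reactants 1, products 2 (Δn_gas = +1). Expansion shifts the system toward the side with more moles of gas — to the right.
Adding M2 (g), a product, drives the reaction to the left.
The individual effects push in opposite directions; without quantitative information the net direction cannot be determined.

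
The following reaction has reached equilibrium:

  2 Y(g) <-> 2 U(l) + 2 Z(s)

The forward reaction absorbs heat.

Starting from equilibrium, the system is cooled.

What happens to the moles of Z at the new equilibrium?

The forward reaction is endothermic. Lowering T favours the exothermic direction — shift to the left.
The net shift is to the left. Z is a product, so its amount decreases.

decreases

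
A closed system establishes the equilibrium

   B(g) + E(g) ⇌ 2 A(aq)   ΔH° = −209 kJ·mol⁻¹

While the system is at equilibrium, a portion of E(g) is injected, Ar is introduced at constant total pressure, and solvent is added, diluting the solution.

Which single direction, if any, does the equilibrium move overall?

cannot be determined

Adding E (g), a reactant, drives the reaction to the right.
Adding inert gas at constant total pressure expands the volume and lowers every reacting partial pressure. With Δn_gas = 0 − 2 = -2, Q moves away from K toward the side with fewer gas moles, so the system shifts toward the side with more gas moles — to the left.
Dilution lowers every aqueous concentration by the same factor. Δn_aq = 2 − 0 = +2, so the system shifts toward the side with more dissolved moles — to the right.
The individual effects push in opposite directions; without quantitative information the net direction cannot be determined.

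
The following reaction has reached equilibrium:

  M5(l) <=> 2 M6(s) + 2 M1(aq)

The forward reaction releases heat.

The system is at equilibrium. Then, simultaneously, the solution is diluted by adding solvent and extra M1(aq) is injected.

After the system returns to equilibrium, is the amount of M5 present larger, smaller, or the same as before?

cannot be determined

Dilution lowers every aqueous concentration by the same factor. Δn_aq = 2 − 0 = +2, so the system shifts toward the side with more dissolved moles — to the right.
Adding M1 (aq), a product, drives the reaction to the left.
The two effects oppose each other, so the net shift — and hence the change in M5 — cannot be determined from the given information.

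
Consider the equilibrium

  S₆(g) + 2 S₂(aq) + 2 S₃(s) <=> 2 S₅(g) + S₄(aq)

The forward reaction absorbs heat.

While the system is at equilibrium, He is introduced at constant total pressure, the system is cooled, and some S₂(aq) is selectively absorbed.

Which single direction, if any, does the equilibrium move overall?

cannot be determined

Adding inert gas at constant total pressure expands the volume and lowers every reacting partial pressure. With Δn_gas = 2 − 1 = +1, Q moves away from K toward the side with fewer gas moles, so the system shifts toward the side with more gas moles — to the right.
The forward reaction is endothermic. Lowering T favours the exothermic direction — shift to the left.
Removing S₂ (aq), a reactant, drives the reaction to the left.
The individual effects push in opposite directions; without quantitative information the net direction cannot be determined.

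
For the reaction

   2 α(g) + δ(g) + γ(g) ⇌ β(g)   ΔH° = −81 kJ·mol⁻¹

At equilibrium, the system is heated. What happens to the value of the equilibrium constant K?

K depends on temperature via the van 't Hoff relation. The forward reaction is exothermic, so raising T decreases K.

decreases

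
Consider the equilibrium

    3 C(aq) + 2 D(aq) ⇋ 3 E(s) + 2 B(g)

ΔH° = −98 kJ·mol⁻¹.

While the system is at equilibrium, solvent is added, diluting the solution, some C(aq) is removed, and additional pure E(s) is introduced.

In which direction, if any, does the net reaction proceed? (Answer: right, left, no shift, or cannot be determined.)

Dilution lowers every aqueous concentration by the same factor. Δn_aq = 0 − 5 = -5, so the system shifts toward the side with more dissolved moles — to the left.
Removing C (aq), a reactant, drives the reaction to the left.
E is a pure solid; its activity is 1 regardless of amount, so Q is unaffected — no shift from this change.
Only the nonzero effect(s) matter; the net shift is to the left.

left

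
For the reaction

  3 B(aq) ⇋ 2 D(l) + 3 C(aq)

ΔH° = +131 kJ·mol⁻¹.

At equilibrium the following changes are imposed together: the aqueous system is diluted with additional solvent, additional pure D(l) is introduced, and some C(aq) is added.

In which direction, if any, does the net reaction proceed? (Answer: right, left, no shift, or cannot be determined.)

left

Dilution scales every aqueous concentration by the same factor. Δn_aq = 3 − 3 = 0, so Q is unchanged — no shift.
D is a pure liquid; its activity is 1 regardless of amount, so Q is unaffected — no shift from this change.
Adding C (aq), a product, drives the reaction to the left.
Only the nonzero effect(s) matter; the net shift is to the left.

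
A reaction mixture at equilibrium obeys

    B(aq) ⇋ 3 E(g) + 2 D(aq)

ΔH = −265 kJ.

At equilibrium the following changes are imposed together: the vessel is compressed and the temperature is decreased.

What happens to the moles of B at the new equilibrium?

Gas moles: reactants 0, products 3 (Δn_gas = +3). Compression shifts the system toward the side with fewer moles of gas — to the left.
The forward reaction is exothermic. Lowering T favours the exothermic direction — shift to the right.
The two effects oppose each other, so the net shift — and hence the change in B — cannot be determined from the given information.

cannot be determined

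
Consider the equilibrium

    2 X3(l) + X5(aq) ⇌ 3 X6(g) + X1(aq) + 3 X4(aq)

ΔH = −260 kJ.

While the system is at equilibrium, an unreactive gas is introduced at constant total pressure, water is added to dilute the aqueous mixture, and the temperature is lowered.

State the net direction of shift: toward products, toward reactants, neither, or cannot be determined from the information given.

Adding inert gas at constant total pressure expands the volume and lowers every reacting partial pressure. With Δn_gas = 3 − 0 = +3, Q moves away from K toward the side with fewer gas moles, so the system shifts toward the side with more gas moles — to the right.
Dilution lowers every aqueous concentration by the same factor. Δn_aq = 4 − 1 = +3, so the system shifts toward the side with more dissolved moles — to the right.
The forward reaction is exothermic. Lowering T favours the exothermic direction — shift to the right.
All effects act in the same direction — net shift to the right.

right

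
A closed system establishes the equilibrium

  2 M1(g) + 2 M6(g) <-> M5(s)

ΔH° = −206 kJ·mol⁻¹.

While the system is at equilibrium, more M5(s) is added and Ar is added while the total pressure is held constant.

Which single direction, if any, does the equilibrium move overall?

M5 is a pure solid; its activity is 1 regardless of amount, so Q is unaffected — no shift from this change.
Adding inert gas at constant total pressure expands the volume and lowers every reacting partial pressure. With Δn_gas = 0 − 4 = -4, Q moves away from K toward the side with fewer gas moles, so the system shifts toward the side with more gas moles — to the left.
Only the nonzero effect(s) matter; the net shift is to the left.

left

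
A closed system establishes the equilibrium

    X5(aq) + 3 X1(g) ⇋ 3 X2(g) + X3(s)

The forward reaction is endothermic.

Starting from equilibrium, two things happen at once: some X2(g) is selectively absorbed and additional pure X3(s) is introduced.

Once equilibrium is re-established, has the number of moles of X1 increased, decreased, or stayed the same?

decreases

Removing X2 (g), a product, drives the reaction to the right.
X3 is a pure solid; its activity is 1 regardless of amount, so Q is unaffected — no shift from this change.
The net shift is to the right. X1 is a reactant, so its amount decreases.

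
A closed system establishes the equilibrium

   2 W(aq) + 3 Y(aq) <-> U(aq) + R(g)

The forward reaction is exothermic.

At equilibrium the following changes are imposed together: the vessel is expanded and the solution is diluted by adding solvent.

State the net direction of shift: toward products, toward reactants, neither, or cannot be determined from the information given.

Gas moles: reactants 0, products 1 (Δn_gas = +1). Expansion shifts the system toward the side with more moles of gas — to the right.
Dilution lowers every aqueous concentration by the same factor. Δn_aq = 1 − 5 = -4, so the system shifts toward the side with more dissolved moles — to the left.
The individual effects push in opposite directions; without quantitative information the net direction cannot be determined.

cannot be determined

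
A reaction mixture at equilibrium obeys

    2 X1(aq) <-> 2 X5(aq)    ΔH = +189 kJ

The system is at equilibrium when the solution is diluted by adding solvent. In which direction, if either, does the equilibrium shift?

Dilution scales every aqueous concentration by the same factor. Δn_aq = 2 − 2 = 0, so Q is unchanged — no shift.

no shift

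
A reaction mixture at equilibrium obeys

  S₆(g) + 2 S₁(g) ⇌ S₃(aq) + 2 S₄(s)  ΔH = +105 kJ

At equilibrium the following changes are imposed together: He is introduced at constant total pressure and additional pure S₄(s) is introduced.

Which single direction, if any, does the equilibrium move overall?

Adding inert gas at constant total pressure expands the volume and lowers every reacting partial pressure. With Δn_gas = 0 − 3 = -3, Q moves away from K toward the side with fewer gas moles, so the system shifts toward the side with more gas moles — to the left.
S₄ is a pure solid; its activity is 1 regardless of amount, so Q is unaffected — no shift from this change.
Only the nonzero effect(s) matter; the net shift is to the left.

left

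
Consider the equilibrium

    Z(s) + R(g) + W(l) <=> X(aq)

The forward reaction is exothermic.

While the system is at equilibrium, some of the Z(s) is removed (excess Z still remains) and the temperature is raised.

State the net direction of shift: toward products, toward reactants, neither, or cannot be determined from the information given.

left

Z is a pure solid; its activity is 1 regardless of amount, so Q is unaffected — no shift from this change.
The forward reaction is exothermic. Raising T favours the endothermic direction — shift to the left.
Only the nonzero effect(s) matter; the net shift is to the left.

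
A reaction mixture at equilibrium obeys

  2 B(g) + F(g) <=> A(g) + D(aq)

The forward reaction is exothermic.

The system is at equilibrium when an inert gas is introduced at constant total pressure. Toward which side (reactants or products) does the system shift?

left

Adding inert gas at constant total pressure expands the volume and lowers every reacting partial pressure. With Δn_gas = 1 − 3 = -2, Q moves away from K toward the side with fewer gas moles, so the system shifts toward the side with more gas moles — to the left.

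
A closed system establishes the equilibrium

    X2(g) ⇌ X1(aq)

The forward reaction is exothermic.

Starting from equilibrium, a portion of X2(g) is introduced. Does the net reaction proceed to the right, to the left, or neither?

Adding X2 (g), a reactant, drives the reaction to the right.

right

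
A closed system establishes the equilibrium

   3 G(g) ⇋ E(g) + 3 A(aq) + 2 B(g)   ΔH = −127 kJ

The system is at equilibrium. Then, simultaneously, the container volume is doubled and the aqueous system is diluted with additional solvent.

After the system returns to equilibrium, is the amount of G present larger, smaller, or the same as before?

Gas moles: reactants 3, products 3. Δn_gas = 0, so a volume change leaves Q equal to K — no shift from this change.
Dilution lowers every aqueous concentration by the same factor. Δn_aq = 3 − 0 = +3, so the system shifts toward the side with more dissolved moles — to the right.
The net shift is to the right. G is a reactant, so its amount decreases.

decreases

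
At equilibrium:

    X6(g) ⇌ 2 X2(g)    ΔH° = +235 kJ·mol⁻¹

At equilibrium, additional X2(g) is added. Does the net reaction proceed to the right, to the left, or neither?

Adding X2 (g), a product, drives the reaction to the left.

left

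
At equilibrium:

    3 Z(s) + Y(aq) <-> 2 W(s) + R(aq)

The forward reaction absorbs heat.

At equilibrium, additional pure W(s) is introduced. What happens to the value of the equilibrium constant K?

unchanged

The equilibrium constant depends only on temperature. This perturbation changes neither the position of equilibrium nor K.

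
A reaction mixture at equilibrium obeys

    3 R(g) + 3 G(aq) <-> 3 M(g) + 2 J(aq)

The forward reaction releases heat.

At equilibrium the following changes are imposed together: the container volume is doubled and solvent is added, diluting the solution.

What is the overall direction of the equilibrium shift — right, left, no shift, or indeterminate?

left

Gas moles: reactants 3, products 3. Δn_gas = 0, so a volume change leaves Q equal to K — no shift from this change.
Dilution lowers every aqueous concentration by the same factor. Δn_aq = 2 − 3 = -1, so the system shifts toward the side with more dissolved moles — to the left.
Only the nonzero effect(s) matter; the net shift is to the left.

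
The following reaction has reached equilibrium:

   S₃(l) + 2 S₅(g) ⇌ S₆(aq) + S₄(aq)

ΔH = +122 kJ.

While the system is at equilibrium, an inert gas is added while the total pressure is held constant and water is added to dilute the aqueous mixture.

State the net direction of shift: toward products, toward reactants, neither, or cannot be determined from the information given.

cannot be determined

Adding inert gas at constant total pressure expands the volume and lowers every reacting partial pressure. With Δn_gas = 0 − 2 = -2, Q moves away from K toward the side with fewer gas moles, so the system shifts toward the side with more gas moles — to the left.
Dilution lowers every aqueous concentration by the same factor. Δn_aq = 2 − 0 = +2, so the system shifts toward the side with more dissolved moles — to the right.
The individual effects push in opposite directions; without quantitative information the net direction cannot be determined.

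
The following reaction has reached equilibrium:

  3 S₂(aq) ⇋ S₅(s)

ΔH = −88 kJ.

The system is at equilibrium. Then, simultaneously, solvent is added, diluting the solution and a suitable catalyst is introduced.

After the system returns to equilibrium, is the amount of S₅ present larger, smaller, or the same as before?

decreases

Dilution lowers every aqueous concentration by the same factor. Δn_aq = 0 − 3 = -3, so the system shifts toward the side with more dissolved moles — to the left.
A catalyst speeds both forward and reverse rates equally; it changes neither Q nor K — no shift from this change.
The net shift is to the left. S₅ is a product, so its amount decreases.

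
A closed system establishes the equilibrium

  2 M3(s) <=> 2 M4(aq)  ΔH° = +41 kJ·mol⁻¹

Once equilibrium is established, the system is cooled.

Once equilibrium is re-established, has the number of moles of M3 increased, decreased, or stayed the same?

The forward reaction is endothermic. Lowering T favours the exothermic direction — shift to the left.
The net shift is to the left. M3 is a reactant, so its amount increases.

increases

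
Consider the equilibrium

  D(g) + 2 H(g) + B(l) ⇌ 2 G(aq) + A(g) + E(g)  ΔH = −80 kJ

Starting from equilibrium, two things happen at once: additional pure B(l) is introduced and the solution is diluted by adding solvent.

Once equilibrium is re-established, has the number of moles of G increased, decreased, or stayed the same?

B is a pure liquid; its activity is 1 regardless of amount, so Q is unaffected — no shift from this change.
Dilution lowers every aqueous concentration by the same factor. Δn_aq = 2 − 0 = +2, so the system shifts toward the side with more dissolved moles — to the right.
The net shift is to the right. G is a product, so its amount increases.

increases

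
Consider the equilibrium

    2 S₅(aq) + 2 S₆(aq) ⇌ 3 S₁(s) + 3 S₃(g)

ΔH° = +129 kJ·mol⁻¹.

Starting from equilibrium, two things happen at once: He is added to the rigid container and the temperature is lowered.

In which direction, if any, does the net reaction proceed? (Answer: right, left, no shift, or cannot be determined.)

left

At constant volume, adding an inert gas leaves every reacting species' partial pressure unchanged, so Q is unchanged — no shift from this change.
The forward reaction is endothermic. Lowering T favours the exothermic direction — shift to the left.
Only the nonzero effect(s) matter; the net shift is to the left.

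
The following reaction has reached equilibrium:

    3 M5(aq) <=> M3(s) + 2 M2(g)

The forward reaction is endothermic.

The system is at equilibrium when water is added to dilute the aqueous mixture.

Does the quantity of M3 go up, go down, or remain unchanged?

decreases

Dilution lowers every aqueous concentration by the same factor. Δn_aq = 0 − 3 = -3, so the system shifts toward the side with more dissolved moles — to the left.
The net shift is to the left. M3 is a product, so its amount decreases.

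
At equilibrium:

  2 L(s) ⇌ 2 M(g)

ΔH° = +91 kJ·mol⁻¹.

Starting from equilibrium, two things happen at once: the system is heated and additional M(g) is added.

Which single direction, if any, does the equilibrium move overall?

cannot be determined

The forward reaction is endothermic. Raising T favours the endothermic direction — shift to the right.
Adding M (g), a product, drives the reaction to the left.
The individual effects push in opposite directions; without quantitative information the net direction cannot be determined.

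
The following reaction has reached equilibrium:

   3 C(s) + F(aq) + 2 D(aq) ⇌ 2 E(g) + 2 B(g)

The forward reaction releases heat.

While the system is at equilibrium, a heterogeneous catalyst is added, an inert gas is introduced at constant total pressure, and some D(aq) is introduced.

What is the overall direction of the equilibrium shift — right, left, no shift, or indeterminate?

right

A catalyst speeds both forward and reverse rates equally; it changes neither Q nor K — no shift from this change.
Adding inert gas at constant total pressure expands the volume and lowers every reacting partial pressure. With Δn_gas = 4 − 0 = +4, Q moves away from K toward the side with fewer gas moles, so the system shifts toward the side with more gas moles — to the right.
Adding D (aq), a reactant, drives the reaction to the right.
Only the nonzero effect(s) matter; the net shift is to the right.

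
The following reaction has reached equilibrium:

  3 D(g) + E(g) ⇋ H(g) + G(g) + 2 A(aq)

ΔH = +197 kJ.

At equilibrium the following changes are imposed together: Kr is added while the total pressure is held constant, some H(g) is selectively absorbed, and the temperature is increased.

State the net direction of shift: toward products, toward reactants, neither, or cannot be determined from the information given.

Adding inert gas at constant total pressure expands the volume and lowers every reacting partial pressure. With Δn_gas = 2 − 4 = -2, Q moves away from K toward the side with fewer gas moles, so the system shifts toward the side with more gas moles — to the left.
Removing H (g), a product, drives the reaction to the right.
The forward reaction is endothermic. Raising T favours the endothermic direction — shift to the right.
The individual effects push in opposite directions; without quantitative information the net direction cannot be determined.

cannot be determined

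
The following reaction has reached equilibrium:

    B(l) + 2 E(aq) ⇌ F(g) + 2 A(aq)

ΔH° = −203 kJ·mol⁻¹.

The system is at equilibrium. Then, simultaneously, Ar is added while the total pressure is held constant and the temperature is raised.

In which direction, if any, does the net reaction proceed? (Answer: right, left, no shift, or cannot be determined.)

cannot be determined

Adding inert gas at constant total pressure expands the volume and lowers every reacting partial pressure. With Δn_gas = 1 − 0 = +1, Q moves away from K toward the side with fewer gas moles, so the system shifts toward the side with more gas moles — to the right.
The forward reaction is exothermic. Raising T favours the endothermic direction — shift to the left.
The individual effects push in opposite directions; without quantitative information the net direction cannot be determined.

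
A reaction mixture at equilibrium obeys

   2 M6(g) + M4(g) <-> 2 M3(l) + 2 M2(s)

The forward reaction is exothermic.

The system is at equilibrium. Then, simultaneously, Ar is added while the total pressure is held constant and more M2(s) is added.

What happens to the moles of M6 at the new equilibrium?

increases

Adding inert gas at constant total pressure expands the volume and lowers every reacting partial pressure. With Δn_gas = 0 − 3 = -3, Q moves away from K toward the side with fewer gas moles, so the system shifts toward the side with more gas moles — to the left.
M2 is a pure solid; its activity is 1 regardless of amount, so Q is unaffected — no shift from this change.
The net shift is to the left. M6 is a reactant, so its amount increases.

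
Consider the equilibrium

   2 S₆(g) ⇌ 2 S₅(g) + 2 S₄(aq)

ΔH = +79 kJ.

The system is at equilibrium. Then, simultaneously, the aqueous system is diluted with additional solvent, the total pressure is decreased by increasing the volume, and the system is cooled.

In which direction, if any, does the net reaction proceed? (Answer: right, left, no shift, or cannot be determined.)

cannot be determined

Dilution lowers every aqueous concentration by the same factor. Δn_aq = 2 − 0 = +2, so the system shifts toward the side with more dissolved moles — to the right.
Gas moles: reactants 2, products 2. Δn_gas = 0, so a volume change leaves Q equal to K — no shift from this change.
The forward reaction is endothermic. Lowering T favours the exothermic direction — shift to the left.
The individual effects push in opposite directions; without quantitative information the net direction cannot be determined.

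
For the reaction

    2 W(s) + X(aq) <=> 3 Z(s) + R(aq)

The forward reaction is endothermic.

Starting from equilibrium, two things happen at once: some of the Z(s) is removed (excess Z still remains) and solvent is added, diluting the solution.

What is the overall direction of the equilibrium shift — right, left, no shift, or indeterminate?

Z is a pure solid; its activity is 1 regardless of amount, so Q is unaffected — no shift from this change.
Dilution scales every aqueous concentration by the same factor. Δn_aq = 1 − 1 = 0, so Q is unchanged — no shift.
None of the changes alters Q relative to K, so there is no net shift.

no shift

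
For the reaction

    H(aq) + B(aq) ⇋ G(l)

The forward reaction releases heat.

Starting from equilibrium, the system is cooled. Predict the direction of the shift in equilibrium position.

right

The forward reaction is exothermic. Lowering T favours the exothermic direction — shift to the right.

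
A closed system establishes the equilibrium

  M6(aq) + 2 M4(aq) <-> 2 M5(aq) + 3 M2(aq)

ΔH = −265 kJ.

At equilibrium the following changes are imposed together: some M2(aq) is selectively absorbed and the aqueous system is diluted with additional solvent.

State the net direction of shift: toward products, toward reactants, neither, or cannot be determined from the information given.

Removing M2 (aq), a product, drives the reaction to the right.
Dilution lowers every aqueous concentration by the same factor. Δn_aq = 5 − 3 = +2, so the system shifts toward the side with more dissolved moles — to the right.
All effects act in the same direction — net shift to the right.

right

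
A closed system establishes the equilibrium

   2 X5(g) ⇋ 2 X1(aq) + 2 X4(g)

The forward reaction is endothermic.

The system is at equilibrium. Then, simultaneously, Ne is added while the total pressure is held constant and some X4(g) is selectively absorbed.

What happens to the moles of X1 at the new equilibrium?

increases

Adding inert gas at constant total pressure expands the volume, scaling every reacting partial pressure by the same factor. Δn_gas = 2 − 2 = 0, so Q is unchanged — no shift.
Removing X4 (g), a product, drives the reaction to the right.
The net shift is to the right. X1 is a product, so its amount increases.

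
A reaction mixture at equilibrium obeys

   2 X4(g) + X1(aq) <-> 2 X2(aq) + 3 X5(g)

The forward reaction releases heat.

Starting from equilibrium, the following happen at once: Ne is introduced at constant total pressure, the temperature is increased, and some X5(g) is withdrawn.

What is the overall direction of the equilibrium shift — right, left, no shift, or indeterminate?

cannot be determined

Adding inert gas at constant total pressure expands the volume and lowers every reacting partial pressure. With Δn_gas = 3 − 2 = +1, Q moves away from K toward the side with fewer gas moles, so the system shifts toward the side with more gas moles — to the right.
The forward reaction is exothermic. Raising T favours the endothermic direction — shift to the left.
Removing X5 (g), a product, drives the reaction to the right.
The individual effects push in opposite directions; without quantitative information the net direction cannot be determined.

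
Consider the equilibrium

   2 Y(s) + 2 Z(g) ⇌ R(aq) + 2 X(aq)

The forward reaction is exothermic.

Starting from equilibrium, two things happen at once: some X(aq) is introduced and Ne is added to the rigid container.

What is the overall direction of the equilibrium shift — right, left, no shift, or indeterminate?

left

Adding X (aq), a product, drives the reaction to the left.
At constant volume, adding an inert gas leaves every reacting species' partial pressure unchanged, so Q is unchanged — no shift from this change.
Only the nonzero effect(s) matter; the net shift is to the left.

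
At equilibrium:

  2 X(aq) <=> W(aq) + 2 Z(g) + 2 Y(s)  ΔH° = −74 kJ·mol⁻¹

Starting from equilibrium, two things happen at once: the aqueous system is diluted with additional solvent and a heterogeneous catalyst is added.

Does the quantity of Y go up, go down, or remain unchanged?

decreases

Dilution lowers every aqueous concentration by the same factor. Δn_aq = 1 − 2 = -1, so the system shifts toward the side with more dissolved moles — to the left.
A catalyst speeds both forward and reverse rates equally; it changes neither Q nor K — no shift from this change.
The net shift is to the left. Y is a product, so its amount decreases.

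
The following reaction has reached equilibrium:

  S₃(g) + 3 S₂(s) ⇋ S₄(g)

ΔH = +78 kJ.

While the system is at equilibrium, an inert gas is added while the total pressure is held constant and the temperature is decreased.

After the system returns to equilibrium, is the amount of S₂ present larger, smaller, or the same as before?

increases

Adding inert gas at constant total pressure expands the volume, scaling every reacting partial pressure by the same factor. Δn_gas = 1 − 1 = 0, so Q is unchanged — no shift.
The forward reaction is endothermic. Lowering T favours the exothermic direction — shift to the left.
The net shift is to the left. S₂ is a reactant, so its amount increases.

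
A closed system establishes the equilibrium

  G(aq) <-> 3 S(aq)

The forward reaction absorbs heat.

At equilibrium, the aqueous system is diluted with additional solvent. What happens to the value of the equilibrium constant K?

The equilibrium constant depends only on temperature. This perturbation may move the position of equilibrium, but since T is unchanged, K itself is unchanged.

unchanged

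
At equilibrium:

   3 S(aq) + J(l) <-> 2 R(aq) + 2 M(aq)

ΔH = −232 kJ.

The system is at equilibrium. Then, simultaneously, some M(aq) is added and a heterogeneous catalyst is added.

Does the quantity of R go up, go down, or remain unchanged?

Adding M (aq), a product, drives the reaction to the left.
A catalyst speeds both forward and reverse rates equally; it changes neither Q nor K — no shift from this change.
The net shift is to the left. R is a product, so its amount decreases.

decreases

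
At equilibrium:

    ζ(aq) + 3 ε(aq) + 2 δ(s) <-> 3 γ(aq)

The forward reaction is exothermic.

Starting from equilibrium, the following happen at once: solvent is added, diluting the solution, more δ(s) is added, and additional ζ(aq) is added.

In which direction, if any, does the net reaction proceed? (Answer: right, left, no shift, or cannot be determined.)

cannot be determined

Dilution lowers every aqueous concentration by the same factor. Δn_aq = 3 − 4 = -1, so the system shifts toward the side with more dissolved moles — to the left.
δ is a pure solid; its activity is 1 regardless of amount, so Q is unaffected — no shift from this change.
Adding ζ (aq), a reactant, drives the reaction to the right.
The individual effects push in opposite directions; without quantitative information the net direction cannot be determined.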